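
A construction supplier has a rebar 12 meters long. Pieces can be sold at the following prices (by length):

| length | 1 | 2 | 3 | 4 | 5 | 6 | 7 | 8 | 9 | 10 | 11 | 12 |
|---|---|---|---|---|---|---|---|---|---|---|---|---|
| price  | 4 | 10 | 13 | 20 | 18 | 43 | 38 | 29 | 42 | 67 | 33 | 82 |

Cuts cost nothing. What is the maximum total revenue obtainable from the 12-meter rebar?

Build best[k] bottom-up: best[k] = max over allowed piece i of (p[i] + best[k−i]).
best[1] = 4
best[2] = max(4+4, 10+0) = 10
best[3] = max(4+10, 10+4, 13+0) = 14
best[4] = max(4+14, 10+10, 13+4, 20+0) = 20
best[5] = max(4+20, 10+14, 13+10, 20+4, 18+0) = 24
best[6] = max(4+24, 10+20, 13+14, 20+10, 18+4, 43+0) = 43
best[7] = max(4+43, 10+24, 13+20, …, 43+4, 38+0) = 47
best[8] = max(4+47, 10+43, 13+24, …, 38+4, 29+0) = 53
best[9] = max(4+53, 10+47, 13+43, …, 29+4, 42+0) = 57
best[10] = max(4+57, 10+53, 13+47, …, 42+4, 67+0) = 67
best[11] = max(4+67, 10+57, 13+53, …, 67+4, 33+0) = 71
best[12] = max(4+71, 10+67, 13+57, …, 33+4, 82+0) = 86
One optimal cutting: 6 + 6 → ₹43 + ₹43 = ₹86.

86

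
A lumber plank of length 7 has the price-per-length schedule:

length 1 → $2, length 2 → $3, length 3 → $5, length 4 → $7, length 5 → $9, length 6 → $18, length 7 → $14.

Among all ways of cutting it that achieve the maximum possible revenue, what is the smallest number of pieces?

Build r[k] bottom-up: r[k] = max over allowed piece i of (p[i] + r[k−i]).
r[1] = 2
r[2] = 4  (first piece 1, then r[1]=2)
r[3] = 6  (first piece 1, then r[2]=4)
r[4] = 8  (first piece 1, then r[3]=6)
r[5] = 10  (first piece 1, then r[4]=8)
r[6] = 18
r[7] = 20  (first piece 1, then r[6]=18)
Maximum revenue is $20.
Now minimize piece count subject to staying optimal: for each k, pieces[k] = 1 + min over i with p[i]+r[k−i]=r[k] of pieces[k−i].
pieces[4] = 4
pieces[5] = 5
pieces[6] = 1
pieces[7] = 2

2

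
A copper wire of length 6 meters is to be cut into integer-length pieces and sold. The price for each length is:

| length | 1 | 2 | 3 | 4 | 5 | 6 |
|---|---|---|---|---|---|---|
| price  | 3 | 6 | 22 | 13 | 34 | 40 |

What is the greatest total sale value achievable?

44

Build r[k] bottom-up: r[k] = max over allowed piece i of (p[i] + r[k−i]).
r[1] = 3
r[2] = 6  (first piece 1, then r[1]=3)
r[3] = 22
r[4] = 25  (first piece 1, then r[3]=22)
r[5] = 34
r[6] = 44  (first piece 3, then r[3]=22)
One optimal cutting: 3 + 3 → €22 + €22 = €44.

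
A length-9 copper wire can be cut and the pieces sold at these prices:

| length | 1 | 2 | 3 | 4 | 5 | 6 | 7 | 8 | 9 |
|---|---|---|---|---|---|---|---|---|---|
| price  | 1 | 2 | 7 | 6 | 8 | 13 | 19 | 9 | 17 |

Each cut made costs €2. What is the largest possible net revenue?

Consider every possible first cut. net[k] is the best of p[i]+net[k−i] over all sellable i≤k, charging 2 whenever i<k.
net[1] = 1
net[2] = max(1+1-2, 2+0) = 2
net[3] = max(1+2-2, 2+1-2, 7+0) = 7
net[4] = max(1+7-2, 2+2-2, 7+1-2, 6+0) = 6
net[5] = max(1+6-2, 2+7-2, 7+2-2, 6+1-2, 8+0) = 8
net[6] = max(1+8-2, 2+6-2, 7+7-2, 6+2-2, 8+1-2, 13+0) = 13
net[7] = max(1+13-2, 2+8-2, 7+6-2, …, 13+1-2, 19+0) = 19
net[8] = max(1+19-2, 2+13-2, 7+8-2, …, 19+1-2, 9+0) = 18
net[9] = max(1+18-2, 2+19-2, 7+13-2, …, 9+1-2, 17+0) = 19
One optimal plan: pieces 7 + 2 (1 cut) → €21 − €2 = €19.

19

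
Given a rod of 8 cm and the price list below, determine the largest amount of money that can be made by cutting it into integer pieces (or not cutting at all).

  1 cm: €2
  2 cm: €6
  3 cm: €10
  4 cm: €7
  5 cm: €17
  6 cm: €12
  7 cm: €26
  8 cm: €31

Build r[k] bottom-up: r[k] = max over allowed piece i of (p[i] + r[k−i]).
r[1] = 2
r[2] = 6
r[3] = 10
r[4] = 12  (first piece 1, then r[3]=10)
r[5] = 17
r[6] = 20  (first piece 3, then r[3]=10)
r[7] = 26
r[8] = 31
Best is to sell the whole 8-cm piece uncut for €31.

31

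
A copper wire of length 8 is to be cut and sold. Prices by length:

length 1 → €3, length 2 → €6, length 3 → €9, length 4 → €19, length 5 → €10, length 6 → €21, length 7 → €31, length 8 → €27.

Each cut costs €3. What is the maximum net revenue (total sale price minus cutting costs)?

35

Let r[k] be the best obtainable value from length k. For each k, try every first piece i and keep the best of price[i] + r[k−i] minus the 3 cut fee when i<k.
r[1] = 3
r[2] = max(3+3-3, 6+0) = 6
r[3] = max(3+6-3, 6+3-3, 9+0) = 9
r[4] = max(3+9-3, 6+6-3, 9+3-3, 19+0) = 19
r[5] = max(3+19-3, 6+9-3, 9+6-3, 19+3-3, 10+0) = 19
r[6] = max(3+19-3, 6+19-3, 9+9-3, 19+6-3, 10+3-3, 21+0) = 22
r[7] = max(3+22-3, 6+19-3, 9+19-3, …, 21+3-3, 31+0) = 31
r[8] = max(3+31-3, 6+22-3, 9+19-3, …, 31+3-3, 27+0) = 35
One optimal plan: pieces 4 + 4 (1 cut) → €38 − €3 = €35.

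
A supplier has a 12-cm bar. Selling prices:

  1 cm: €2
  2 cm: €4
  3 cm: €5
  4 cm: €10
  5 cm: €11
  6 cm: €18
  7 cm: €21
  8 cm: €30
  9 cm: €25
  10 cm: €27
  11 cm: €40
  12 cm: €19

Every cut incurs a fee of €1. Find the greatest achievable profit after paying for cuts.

Let net[k] be the best obtainable value from length k. For each k, try every first piece i and keep the best of price[i] + net[k−i] minus the 1 cut fee when i<k.
net[1] = 2
net[2] = 4
net[3] = 5  (first piece 1, then net[2]=4)
net[4] = 10
net[5] = 11  (first piece 1, then net[4]=10)
net[6] = 18
net[7] = 21
net[8] = 30
net[9] = 31  (first piece 1, then net[8]=30)
net[10] = 33  (first piece 2, then net[8]=30)
net[11] = 40
net[12] = 41  (first piece 1, then net[11]=40)
One optimal plan: pieces 11 + 1 (1 cut) → €42 − €1 = €41.

41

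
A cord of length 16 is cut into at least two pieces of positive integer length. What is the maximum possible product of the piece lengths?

Define f[k] = max over 1≤i<k of i · max(k−i, f[k−i]); the inner max lets the remainder stay uncut if that's better.
f[2] = 1·max(1,0) = 1·1 = 1
f[3] = 1·max(2,1) = 1·2 = 2
f[4] = 2·max(2,1) = 2·2 = 4
f[5] = 2·max(3,2) = 2·3 = 6
f[6] = 3·max(3,2) = 3·3 = 9
f[7] = 2·max(5,6) = 2·6 = 12
f[8] = 2·max(6,9) = 2·9 = 18
f[9] = 3·max(6,9) = 3·9 = 27
f[10] = 2·max(8,18) = 2·18 = 36
f[11] = 2·max(9,27) = 2·27 = 54
f[12] = 3·max(9,27) = 3·27 = 81
f[13] = 2·max(11,54) = 2·54 = 108
f[14] = 2·max(12,81) = 2·81 = 162
f[15] = 3·max(12,81) = 3·81 = 243
f[16] = 2·max(14,162) = 2·162 = 324
One optimal split: 3 + 3 + 3 + 3 + 2 + 2; product 3·3·3·3·2·2 = 324.

324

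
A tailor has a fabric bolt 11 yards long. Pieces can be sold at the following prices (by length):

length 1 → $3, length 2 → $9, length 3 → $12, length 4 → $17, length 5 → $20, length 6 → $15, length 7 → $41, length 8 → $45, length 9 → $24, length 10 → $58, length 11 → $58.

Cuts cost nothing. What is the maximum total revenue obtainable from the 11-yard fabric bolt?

Consider every possible first cut. v[k] is the best of p[i]+v[k−i] over all sellable i≤k.
v[1] = 3
v[2] = 9
v[3] = 12  (first piece 1, then v[2]=9)
v[4] = 18  (first piece 2, then v[2]=9)
v[5] = 21  (first piece 1, then v[4]=18)
v[6] = 27  (first piece 2, then v[4]=18)
v[7] = 41
v[8] = 45
v[9] = 50  (first piece 2, then v[7]=41)
v[10] = 58
v[11] = 61  (first piece 1, then v[10]=58)
One optimal cutting: 10 + 1 → $58 + $3 = $61.

61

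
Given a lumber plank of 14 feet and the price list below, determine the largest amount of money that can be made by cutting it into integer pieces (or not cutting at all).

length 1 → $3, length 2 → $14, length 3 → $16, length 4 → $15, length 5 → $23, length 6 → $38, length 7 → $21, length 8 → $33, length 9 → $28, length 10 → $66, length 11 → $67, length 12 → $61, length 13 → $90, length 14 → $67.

98

Consider every possible first cut. r[k] is the best of p[i]+r[k−i] over all sellable i≤k.
r[1] = 3
r[2] = max(3+3, 14+0) = 14
r[3] = max(3+14, 14+3, 16+0) = 17
r[4] = max(3+17, 14+14, 16+3, 15+0) = 28
r[5] = max(3+28, 14+17, 16+14, 15+3, 23+0) = 31
r[6] = max(3+31, 14+28, 16+17, 15+14, 23+3, 38+0) = 42
r[7] = max(3+42, 14+31, 16+28, …, 38+3, 21+0) = 45
r[8] = max(3+45, 14+42, 16+31, …, 21+3, 33+0) = 56
r[9] = max(3+56, 14+45, 16+42, …, 33+3, 28+0) = 59
r[10] = max(3+59, 14+56, 16+45, …, 28+3, 66+0) = 70
r[11] = max(3+70, 14+59, 16+56, …, 66+3, 67+0) = 73
r[12] = max(3+73, 14+70, 16+59, …, 67+3, 61+0) = 84
r[13] = max(3+84, 14+73, 16+70, …, 61+3, 90+0) = 90
r[14] = max(3+90, 14+84, 16+73, …, 90+3, 67+0) = 98
One optimal cutting: 2 + 2 + 2 + 2 + 2 + 2 + 2 → $14 + $14 + $14 + $14 + $14 + $14 + $14 = $98.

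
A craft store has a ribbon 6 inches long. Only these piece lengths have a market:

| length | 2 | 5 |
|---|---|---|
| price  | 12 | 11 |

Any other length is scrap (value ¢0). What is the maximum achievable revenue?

36

Let r[k] be the best obtainable value from length k. For each k, try every first piece i and keep the best of price[i] + r[k−i].
r[1] = 0
r[2] = 12
r[3] = 12
r[4] = 24  (first piece 2, then r[2]=12)
r[5] = max(12+12, 11+0) = 24
r[6] = max(12+24, 11+0) = 36
One optimal cutting: 2 + 2 + 2 → ¢36.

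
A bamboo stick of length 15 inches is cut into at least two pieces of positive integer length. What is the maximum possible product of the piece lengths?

Let m[k] be the best product for length k (with at least one cut). For each first piece i, the rest contributes max(k−i, m[k−i]).
m[2] = 1*max(1,0) = 1*1 = 1
m[3] = max(1*2, 2*1) = 2
m[4] = max(1*3, 2*2, 3*1) = 4
m[5] = max(1*4, 2*3, 3*2, 4*1) = 6
m[6] = max(1*6, 2*4, 3*3, 4*2, 5*1) = 9
m[7] = max(1*9, 2*6, 3*4, 4*3, 5*2, 6*1) = 12
m[8] = max(1*12, 2*9, 3*6, …, 6*2, 7*1) = 18
m[9] = max(1*18, 2*12, 3*9, …, 7*2, 8*1) = 27
m[10] = max(1*27, 2*18, 3*12, …, 8*2, 9*1) = 36
m[11] = max(1*36, 2*27, 3*18, …, 9*2, 10*1) = 54
m[12] = max(1*54, 2*36, 3*27, …, 10*2, 11*1) = 81
m[13] = max(1*81, 2*54, 3*36, …, 11*2, 12*1) = 108
m[14] = max(1*108, 2*81, 3*54, …, 12*2, 13*1) = 162
m[15] = max(1*162, 2*108, 3*81, …, 13*2, 14*1) = 243
One optimal split: 3 + 3 + 3 + 3 + 3; product 3*3*3*3*3 = 243.

243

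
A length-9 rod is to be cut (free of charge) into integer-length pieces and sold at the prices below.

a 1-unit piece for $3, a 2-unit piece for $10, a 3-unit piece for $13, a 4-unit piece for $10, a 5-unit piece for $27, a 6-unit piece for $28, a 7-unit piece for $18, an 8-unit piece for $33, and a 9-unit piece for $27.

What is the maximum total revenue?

47

Let best[k] be the best obtainable value from length k. For each k, try every first piece i and keep the best of price[i] + best[k−i].
best[1] = 3
best[2] = max(3+3, 10+0) = 10
best[3] = max(3+10, 10+3, 13+0) = 13
best[4] = max(3+13, 10+10, 13+3, 10+0) = 20
best[5] = max(3+20, 10+13, 13+10, 10+3, 27+0) = 27
best[6] = max(3+27, 10+20, 13+13, 10+10, 27+3, 28+0) = 30
best[7] = max(3+30, 10+27, 13+20, …, 28+3, 18+0) = 37
best[8] = max(3+37, 10+30, 13+27, …, 18+3, 33+0) = 40
best[9] = max(3+40, 10+37, 13+30, …, 33+3, 27+0) = 47
One optimal cutting: 5 + 2 + 2 → $27 + $10 + $10 = $47.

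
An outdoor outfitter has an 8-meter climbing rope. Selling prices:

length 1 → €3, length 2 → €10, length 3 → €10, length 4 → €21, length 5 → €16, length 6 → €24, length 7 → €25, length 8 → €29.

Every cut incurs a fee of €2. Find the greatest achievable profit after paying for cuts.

40

Build net[k] bottom-up: net[k] = max over allowed piece i of (p[i] + net[k−i]) − 2 per cut.
net[1] = 3
net[2] = max(3+3-2, 10+0) = 10
net[3] = max(3+10-2, 10+3-2, 10+0) = 11
net[4] = max(3+11-2, 10+10-2, 10+3-2, 21+0) = 21
net[5] = max(3+21-2, 10+11-2, 10+10-2, 21+3-2, 16+0) = 22
net[6] = max(3+22-2, 10+21-2, 10+11-2, 21+10-2, 16+3-2, 24+0) = 29
net[7] = max(3+29-2, 10+22-2, 10+21-2, …, 24+3-2, 25+0) = 30
net[8] = max(3+30-2, 10+29-2, 10+22-2, …, 25+3-2, 29+0) = 40
One optimal plan: pieces 4 + 4 (1 cut) → €42 − €2 = €40.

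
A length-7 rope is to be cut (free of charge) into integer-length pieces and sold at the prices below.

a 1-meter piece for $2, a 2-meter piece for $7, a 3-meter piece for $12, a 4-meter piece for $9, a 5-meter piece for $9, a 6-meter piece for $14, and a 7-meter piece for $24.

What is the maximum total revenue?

26

Consider every possible first cut. best[k] is the best of p[i]+best[k−i] over all sellable i≤k.
best[1] = 2
best[2] = max(2+2, 7+0) = 7
best[3] = max(2+7, 7+2, 12+0) = 12
best[4] = max(2+12, 7+7, 12+2, 9+0) = 14
best[5] = max(2+14, 7+12, 12+7, 9+2, 9+0) = 19
best[6] = max(2+19, 7+14, 12+12, 9+7, 9+2, 14+0) = 24
best[7] = max(2+24, 7+19, 12+14, …, 14+2, 24+0) = 26
One optimal cutting: 3 + 3 + 1 → $12 + $12 + $2 = $26.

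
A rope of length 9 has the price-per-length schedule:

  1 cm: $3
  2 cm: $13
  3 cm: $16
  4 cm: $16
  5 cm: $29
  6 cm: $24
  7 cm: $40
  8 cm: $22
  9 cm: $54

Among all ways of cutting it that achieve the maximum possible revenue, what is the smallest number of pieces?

3

Consider every possible first cut. r[k] is the best of p[i]+r[k−i] over all sellable i≤k.
r[1] = 3
r[2] = max(3+3, 13+0) = 13
r[3] = max(3+13, 13+3, 16+0) = 16
r[4] = max(3+16, 13+13, 16+3, 16+0) = 26
r[5] = max(3+26, 13+16, 16+13, 16+3, 29+0) = 29
r[6] = max(3+29, 13+26, 16+16, 16+13, 29+3, 24+0) = 39
r[7] = max(3+39, 13+29, 16+26, …, 24+3, 40+0) = 42
r[8] = max(3+42, 13+39, 16+29, …, 40+3, 22+0) = 52
r[9] = max(3+52, 13+42, 16+39, …, 22+3, 54+0) = 55
Maximum revenue is $55.
Now minimize piece count subject to staying optimal: for each k, pieces[k] = 1 + min over i with p[i]+r[k−i]=r[k] of pieces[k−i].
pieces[6] = 3
pieces[7] = 2
pieces[8] = 4
pieces[9] = 3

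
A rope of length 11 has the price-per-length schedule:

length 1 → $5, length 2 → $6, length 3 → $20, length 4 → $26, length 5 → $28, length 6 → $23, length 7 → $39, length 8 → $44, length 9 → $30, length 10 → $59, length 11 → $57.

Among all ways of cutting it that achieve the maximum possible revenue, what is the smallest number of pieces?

Let r[k] be the best obtainable value from length k. For each k, try every first piece i and keep the best of price[i] + r[k−i].
r[1] = 5
r[2] = max(5+5, 6+0) = 10
r[3] = max(5+10, 6+5, 20+0) = 20
r[4] = max(5+20, 6+10, 20+5, 26+0) = 26
r[5] = max(5+26, 6+20, 20+10, 26+5, 28+0) = 31
r[6] = max(5+31, 6+26, 20+20, 26+10, 28+5, 23+0) = 40
r[7] = max(5+40, 6+31, 20+26, …, 23+5, 39+0) = 46
r[8] = max(5+46, 6+40, 20+31, …, 39+5, 44+0) = 52
r[9] = max(5+52, 6+46, 20+40, …, 44+5, 30+0) = 60
r[10] = max(5+60, 6+52, 20+46, …, 30+5, 59+0) = 66
r[11] = max(5+66, 6+60, 20+52, …, 59+5, 57+0) = 72
Maximum revenue is $72.
Now minimize piece count subject to staying optimal: for each k, pieces[k] = 1 + min over i with p[i]+r[k−i]=r[k] of pieces[k−i].
pieces[8] = 2
pieces[9] = 3
pieces[10] = 3
pieces[11] = 3

3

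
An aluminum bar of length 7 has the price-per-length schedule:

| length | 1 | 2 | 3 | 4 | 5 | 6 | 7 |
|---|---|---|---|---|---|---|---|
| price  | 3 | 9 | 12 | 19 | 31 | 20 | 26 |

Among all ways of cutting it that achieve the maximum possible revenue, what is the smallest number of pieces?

Build r[k] bottom-up: r[k] = max over allowed piece i of (p[i] + r[k−i]).
r[1] = 3
r[2] = max(3+3, 9+0) = 9
r[3] = max(3+9, 9+3, 12+0) = 12
r[4] = max(3+12, 9+9, 12+3, 19+0) = 19
r[5] = max(3+19, 9+12, 12+9, 19+3, 31+0) = 31
r[6] = max(3+31, 9+19, 12+12, 19+9, 31+3, 20+0) = 34
r[7] = max(3+34, 9+31, 12+19, …, 20+3, 26+0) = 40
Maximum revenue is $40.
Now minimize piece count subject to staying optimal: for each k, pieces[k] = 1 + min over i with p[i]+r[k−i]=r[k] of pieces[k−i].
pieces[4] = 1
pieces[5] = 1
pieces[6] = 2
pieces[7] = 2

2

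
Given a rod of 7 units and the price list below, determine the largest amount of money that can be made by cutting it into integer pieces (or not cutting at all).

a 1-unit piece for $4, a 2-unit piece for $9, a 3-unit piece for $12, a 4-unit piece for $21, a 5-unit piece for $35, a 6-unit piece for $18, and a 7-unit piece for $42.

44

Consider every possible first cut. v[k] is the best of p[i]+v[k−i] over all sellable i≤k.
v[1] = 4
v[2] = max(4+4, 9+0) = 9
v[3] = max(4+9, 9+4, 12+0) = 13
v[4] = max(4+13, 9+9, 12+4, 21+0) = 21
v[5] = max(4+21, 9+13, 12+9, 21+4, 35+0) = 35
v[6] = max(4+35, 9+21, 12+13, 21+9, 35+4, 18+0) = 39
v[7] = max(4+39, 9+35, 12+21, …, 18+4, 42+0) = 44
One optimal cutting: 5 + 2 → $35 + $9 = $44.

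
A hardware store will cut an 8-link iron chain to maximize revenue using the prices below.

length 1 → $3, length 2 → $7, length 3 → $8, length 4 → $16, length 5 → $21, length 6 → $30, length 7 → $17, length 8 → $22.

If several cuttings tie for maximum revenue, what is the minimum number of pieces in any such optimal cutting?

Build r[k] bottom-up: r[k] = max over allowed piece i of (p[i] + r[k−i]).
r[1] = 3
r[2] = 7
r[3] = 10  (first piece 1, then r[2]=7)
r[4] = 16
r[5] = 21
r[6] = 30
r[7] = 33  (first piece 1, then r[6]=30)
r[8] = 37  (first piece 2, then r[6]=30)
Maximum revenue is $37.
Now minimize piece count subject to staying optimal: for each k, pieces[k] = 1 + min over i with p[i]+r[k−i]=r[k] of pieces[k−i].
pieces[5] = 1
pieces[6] = 1
pieces[7] = 2
pieces[8] = 2

2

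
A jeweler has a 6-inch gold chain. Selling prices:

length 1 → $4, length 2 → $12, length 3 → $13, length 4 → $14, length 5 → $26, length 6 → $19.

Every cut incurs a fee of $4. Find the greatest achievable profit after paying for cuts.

28

Consider every possible first cut. r[k] is the best of p[i]+r[k−i] over all sellable i≤k, charging 4 whenever i<k.
r[1] = 4
r[2] = max(4+4-4, 12+0) = 12
r[3] = max(4+12-4, 12+4-4, 13+0) = 13
r[4] = max(4+13-4, 12+12-4, 13+4-4, 14+0) = 20
r[5] = max(4+20-4, 12+13-4, 13+12-4, 14+4-4, 26+0) = 26
r[6] = max(4+26-4, 12+20-4, 13+13-4, 14+12-4, 26+4-4, 19+0) = 28
One optimal plan: pieces 2 + 2 + 2 (2 cuts) → $36 − $8 = $28.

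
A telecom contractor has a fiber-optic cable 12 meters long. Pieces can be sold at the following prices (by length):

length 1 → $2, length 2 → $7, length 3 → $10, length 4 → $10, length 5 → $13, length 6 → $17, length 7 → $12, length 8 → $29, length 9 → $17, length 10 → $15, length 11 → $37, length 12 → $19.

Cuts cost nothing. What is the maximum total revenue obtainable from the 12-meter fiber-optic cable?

43

Consider every possible first cut. R[k] is the best of p[i]+R[k−i] over all sellable i≤k.
R[1] = 2
R[2] = max(2+2, 7+0) = 7
R[3] = max(2+7, 7+2, 10+0) = 10
R[4] = max(2+10, 7+7, 10+2, 10+0) = 14
R[5] = max(2+14, 7+10, 10+7, 10+2, 13+0) = 17
R[6] = max(2+17, 7+14, 10+10, 10+7, 13+2, 17+0) = 21
R[7] = max(2+21, 7+17, 10+14, …, 17+2, 12+0) = 24
R[8] = max(2+24, 7+21, 10+17, …, 12+2, 29+0) = 29
R[9] = max(2+29, 7+24, 10+21, …, 29+2, 17+0) = 31
R[10] = max(2+31, 7+29, 10+24, …, 17+2, 15+0) = 36
R[11] = max(2+36, 7+31, 10+29, …, 15+2, 37+0) = 39
R[12] = max(2+39, 7+36, 10+31, …, 37+2, 19+0) = 43
One optimal cutting: 8 + 2 + 2 → $29 + $7 + $7 = $43.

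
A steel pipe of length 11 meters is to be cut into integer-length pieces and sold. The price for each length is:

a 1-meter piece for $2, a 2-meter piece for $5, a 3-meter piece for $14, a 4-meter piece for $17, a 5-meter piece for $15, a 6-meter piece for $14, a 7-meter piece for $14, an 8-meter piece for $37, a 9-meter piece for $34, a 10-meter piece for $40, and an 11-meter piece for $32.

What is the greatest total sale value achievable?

Build R[k] bottom-up: R[k] = max over allowed piece i of (p[i] + R[k−i]).
R[1] = 2
R[2] = max(2+2, 5+0) = 5
R[3] = max(2+5, 5+2, 14+0) = 14
R[4] = max(2+14, 5+5, 14+2, 17+0) = 17
R[5] = max(2+17, 5+14, 14+5, 17+2, 15+0) = 19
R[6] = max(2+19, 5+17, 14+14, 17+5, 15+2, 14+0) = 28
R[7] = max(2+28, 5+19, 14+17, …, 14+2, 14+0) = 31
R[8] = max(2+31, 5+28, 14+19, …, 14+2, 37+0) = 37
R[9] = max(2+37, 5+31, 14+28, …, 37+2, 34+0) = 42
R[10] = max(2+42, 5+37, 14+31, …, 34+2, 40+0) = 45
R[11] = max(2+45, 5+42, 14+37, …, 40+2, 32+0) = 51
One optimal cutting: 8 + 3 → $37 + $14 = $51.

51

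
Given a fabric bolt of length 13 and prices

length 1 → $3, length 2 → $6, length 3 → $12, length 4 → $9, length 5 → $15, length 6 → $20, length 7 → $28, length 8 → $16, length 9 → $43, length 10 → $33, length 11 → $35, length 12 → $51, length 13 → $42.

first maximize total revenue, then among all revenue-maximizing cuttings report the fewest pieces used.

Let r[k] be the best obtainable value from length k. For each k, try every first piece i and keep the best of price[i] + r[k−i].
r[1] = 3
r[2] = max(3+3, 6+0) = 6
r[3] = max(3+6, 6+3, 12+0) = 12
r[4] = max(3+12, 6+6, 12+3, 9+0) = 15
r[5] = max(3+15, 6+12, 12+6, 9+3, 15+0) = 18
r[6] = max(3+18, 6+15, 12+12, 9+6, 15+3, 20+0) = 24
r[7] = max(3+24, 6+18, 12+15, …, 20+3, 28+0) = 28
r[8] = max(3+28, 6+24, 12+18, …, 28+3, 16+0) = 31
r[9] = max(3+31, 6+28, 12+24, …, 16+3, 43+0) = 43
r[10] = max(3+43, 6+31, 12+28, …, 43+3, 33+0) = 46
r[11] = max(3+46, 6+43, 12+31, …, 33+3, 35+0) = 49
r[12] = max(3+49, 6+46, 12+43, …, 35+3, 51+0) = 55
r[13] = max(3+55, 6+49, 12+46, …, 51+3, 42+0) = 58
Maximum revenue is $58.
Now minimize piece count subject to staying optimal: for each k, pieces[k] = 1 + min over i with p[i]+r[k−i]=r[k] of pieces[k−i].
pieces[10] = 2
pieces[11] = 2
pieces[12] = 2
pieces[13] = 3

3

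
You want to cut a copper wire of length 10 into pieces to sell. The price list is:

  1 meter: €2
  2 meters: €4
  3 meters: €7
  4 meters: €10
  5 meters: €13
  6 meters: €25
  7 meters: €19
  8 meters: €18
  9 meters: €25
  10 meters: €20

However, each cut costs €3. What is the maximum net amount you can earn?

Let v[k] be the best obtainable value from length k. For each k, try every first piece i and keep the best of price[i] + v[k−i] minus the 3 cut fee when i<k.
v[1] = 2
v[2] = max(2+2-3, 4+0) = 4
v[3] = max(2+4-3, 4+2-3, 7+0) = 7
v[4] = max(2+7-3, 4+4-3, 7+2-3, 10+0) = 10
v[5] = max(2+10-3, 4+7-3, 7+4-3, 10+2-3, 13+0) = 13
v[6] = max(2+13-3, 4+10-3, 7+7-3, 10+4-3, 13+2-3, 25+0) = 25
v[7] = max(2+25-3, 4+13-3, 7+10-3, …, 25+2-3, 19+0) = 24
v[8] = max(2+24-3, 4+25-3, 7+13-3, …, 19+2-3, 18+0) = 26
v[9] = max(2+26-3, 4+24-3, 7+25-3, …, 18+2-3, 25+0) = 29
v[10] = max(2+29-3, 4+26-3, 7+24-3, …, 25+2-3, 20+0) = 32
One optimal plan: pieces 6 + 4 (1 cut) → €35 − €3 = €32.

32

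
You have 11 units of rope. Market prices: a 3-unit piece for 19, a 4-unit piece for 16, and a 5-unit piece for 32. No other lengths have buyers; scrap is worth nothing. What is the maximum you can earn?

70

Consider every possible first cut. r[k] is the best of p[i]+r[k−i] over all sellable i≤k.
r[1] = 0
r[2] = 0
r[3] = 19
r[4] = max(19+0, 16+0) = 19
r[5] = max(19+0, 16+0, 32+0) = 32
r[6] = max(19+19, 16+0, 32+0) = 38
r[7] = max(19+19, 16+19, 32+0) = 38
r[8] = max(19+32, 16+19, 32+19) = 51
r[9] = max(19+38, 16+32, 32+19) = 57
r[10] = max(19+38, 16+38, 32+32) = 64
r[11] = max(19+51, 16+38, 32+38) = 70
One optimal cutting: 5 + 3 + 3 → 70.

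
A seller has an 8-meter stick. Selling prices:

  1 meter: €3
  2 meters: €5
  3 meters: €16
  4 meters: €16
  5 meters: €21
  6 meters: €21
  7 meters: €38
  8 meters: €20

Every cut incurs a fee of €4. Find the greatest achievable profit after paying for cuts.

Let net[k] be the best obtainable value from length k. For each k, try every first piece i and keep the best of price[i] + net[k−i] minus the 4 cut fee when i<k.
net[1] = 3
net[2] = 5
net[3] = 16
net[4] = 16
net[5] = 21
net[6] = 28  (first piece 3, then net[3]=16)
net[7] = 38
net[8] = 37  (first piece 1, then net[7]=38)
One optimal plan: pieces 7 + 1 (1 cut) → €41 − €4 = €37.

37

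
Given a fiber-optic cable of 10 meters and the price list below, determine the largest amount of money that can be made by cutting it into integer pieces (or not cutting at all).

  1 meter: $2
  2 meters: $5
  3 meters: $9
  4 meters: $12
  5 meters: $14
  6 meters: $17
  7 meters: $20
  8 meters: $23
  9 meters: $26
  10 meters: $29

Consider every possible first cut. v[k] is the best of p[i]+v[k−i] over all sellable i≤k.
v[1] = 2
v[2] = max(2+2, 5+0) = 5
v[3] = max(2+5, 5+2, 9+0) = 9
v[4] = max(2+9, 5+5, 9+2, 12+0) = 12
v[5] = max(2+12, 5+9, 9+5, 12+2, 14+0) = 14
v[6] = max(2+14, 5+12, 9+9, 12+5, 14+2, 17+0) = 18
v[7] = max(2+18, 5+14, 9+12, …, 17+2, 20+0) = 21
v[8] = max(2+21, 5+18, 9+14, …, 20+2, 23+0) = 24
v[9] = max(2+24, 5+21, 9+18, …, 23+2, 26+0) = 27
v[10] = max(2+27, 5+24, 9+21, …, 26+2, 29+0) = 30
One optimal cutting: 4 + 3 + 3 → $12 + $9 + $9 = $30.

30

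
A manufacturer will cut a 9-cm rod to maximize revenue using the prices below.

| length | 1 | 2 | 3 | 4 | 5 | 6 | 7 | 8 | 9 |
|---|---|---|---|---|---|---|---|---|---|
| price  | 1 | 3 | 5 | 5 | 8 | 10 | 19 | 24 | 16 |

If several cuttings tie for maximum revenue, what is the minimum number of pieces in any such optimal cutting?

Let r[k] be the best obtainable value from length k. For each k, try every first piece i and keep the best of price[i] + r[k−i].
r[1] = 1
r[2] = max(1+1, 3+0) = 3
r[3] = max(1+3, 3+1, 5+0) = 5
r[4] = max(1+5, 3+3, 5+1, 5+0) = 6
r[5] = max(1+6, 3+5, 5+3, 5+1, 8+0) = 8
r[6] = max(1+8, 3+6, 5+5, 5+3, 8+1, 10+0) = 10
r[7] = max(1+10, 3+8, 5+6, …, 10+1, 19+0) = 19
r[8] = max(1+19, 3+10, 5+8, …, 19+1, 24+0) = 24
r[9] = max(1+24, 3+19, 5+10, …, 24+1, 16+0) = 25
Maximum revenue is $25.
Now minimize piece count subject to staying optimal: for each k, pieces[k] = 1 + min over i with p[i]+r[k−i]=r[k] of pieces[k−i].
pieces[6] = 1
pieces[7] = 1
pieces[8] = 1
pieces[9] = 2

2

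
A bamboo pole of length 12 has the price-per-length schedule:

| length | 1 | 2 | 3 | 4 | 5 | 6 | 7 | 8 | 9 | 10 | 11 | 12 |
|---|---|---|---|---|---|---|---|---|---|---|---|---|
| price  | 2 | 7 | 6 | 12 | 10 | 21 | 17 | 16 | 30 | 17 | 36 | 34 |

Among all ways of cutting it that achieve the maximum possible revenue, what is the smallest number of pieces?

2

Build r[k] bottom-up: r[k] = max over allowed piece i of (p[i] + r[k−i]).
r[1] = 2
r[2] = max(2+2, 7+0) = 7
r[3] = max(2+7, 7+2, 6+0) = 9
r[4] = max(2+9, 7+7, 6+2, 12+0) = 14
r[5] = max(2+14, 7+9, 6+7, 12+2, 10+0) = 16
r[6] = max(2+16, 7+14, 6+9, 12+7, 10+2, 21+0) = 21
r[7] = max(2+21, 7+16, 6+14, …, 21+2, 17+0) = 23
r[8] = max(2+23, 7+21, 6+16, …, 17+2, 16+0) = 28
r[9] = max(2+28, 7+23, 6+21, …, 16+2, 30+0) = 30
r[10] = max(2+30, 7+28, 6+23, …, 30+2, 17+0) = 35
r[11] = max(2+35, 7+30, 6+28, …, 17+2, 36+0) = 37
r[12] = max(2+37, 7+35, 6+30, …, 36+2, 34+0) = 42
Maximum revenue is $42.
Now minimize piece count subject to staying optimal: for each k, pieces[k] = 1 + min over i with p[i]+r[k−i]=r[k] of pieces[k−i].
pieces[9] = 1
pieces[10] = 3
pieces[11] = 2
pieces[12] = 2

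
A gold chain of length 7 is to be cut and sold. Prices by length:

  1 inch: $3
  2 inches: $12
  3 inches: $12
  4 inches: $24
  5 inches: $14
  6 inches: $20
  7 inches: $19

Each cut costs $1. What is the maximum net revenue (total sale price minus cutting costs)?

37

Build net[k] bottom-up: net[k] = max over allowed piece i of (p[i] + net[k−i]) − 1 per cut.
net[1] = 3
net[2] = max(3+3-1, 12+0) = 12
net[3] = max(3+12-1, 12+3-1, 12+0) = 14
net[4] = max(3+14-1, 12+12-1, 12+3-1, 24+0) = 24
net[5] = max(3+24-1, 12+14-1, 12+12-1, 24+3-1, 14+0) = 26
net[6] = max(3+26-1, 12+24-1, 12+14-1, 24+12-1, 14+3-1, 20+0) = 35
net[7] = max(3+35-1, 12+26-1, 12+24-1, …, 20+3-1, 19+0) = 37
One optimal plan: pieces 4 + 2 + 1 (2 cuts) → $39 − $2 = $37.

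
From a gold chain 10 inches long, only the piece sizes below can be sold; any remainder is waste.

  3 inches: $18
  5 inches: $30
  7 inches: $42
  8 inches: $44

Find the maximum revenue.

60

Consider every possible first cut. best[k] is the best of p[i]+best[k−i] over all sellable i≤k.
best[1] = 0
best[2] = 0
best[3] = 18
best[4] = 18
best[5] = max(18+0, 30+0) = 30
best[6] = max(18+18, 30+0) = 36
best[7] = max(18+18, 30+0, 42+0) = 42
best[8] = max(18+30, 30+18, 42+0, 44+0) = 48
best[9] = max(18+36, 30+18, 42+0, 44+0) = 54
best[10] = max(18+42, 30+30, 42+18, 44+0) = 60
One optimal cutting: 7 + 3 → $60.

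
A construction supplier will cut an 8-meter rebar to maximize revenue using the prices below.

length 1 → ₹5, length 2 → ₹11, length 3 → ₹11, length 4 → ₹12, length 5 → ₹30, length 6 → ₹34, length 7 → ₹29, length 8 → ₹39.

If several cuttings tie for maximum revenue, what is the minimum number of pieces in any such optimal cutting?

3

Consider every possible first cut. r[k] is the best of p[i]+r[k−i] over all sellable i≤k.
r[1] = 5
r[2] = max(5+5, 11+0) = 11
r[3] = max(5+11, 11+5, 11+0) = 16
r[4] = max(5+16, 11+11, 11+5, 12+0) = 22
r[5] = max(5+22, 11+16, 11+11, 12+5, 30+0) = 30
r[6] = max(5+30, 11+22, 11+16, 12+11, 30+5, 34+0) = 35
r[7] = max(5+35, 11+30, 11+22, …, 34+5, 29+0) = 41
r[8] = max(5+41, 11+35, 11+30, …, 29+5, 39+0) = 46
Maximum revenue is ₹46.
Now minimize piece count subject to staying optimal: for each k, pieces[k] = 1 + min over i with p[i]+r[k−i]=r[k] of pieces[k−i].
pieces[5] = 1
pieces[6] = 2
pieces[7] = 2
pieces[8] = 3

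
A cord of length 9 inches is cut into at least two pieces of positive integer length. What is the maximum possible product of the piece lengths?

Fill prod[k] for k=2..9: at each k try every first piece i and multiply by the better of (k−i) uncut or prod[k−i].
prod[2] = 1*max(1,0) = 1*1 = 1
prod[3] = 1*max(2,1) = 1*2 = 2
prod[4] = 2*max(2,1) = 2*2 = 4
prod[5] = 2*max(3,2) = 2*3 = 6
prod[6] = 3*max(3,2) = 3*3 = 9
prod[7] = 2*max(5,6) = 2*6 = 12
prod[8] = 2*max(6,9) = 2*9 = 18
prod[9] = 3*max(6,9) = 3*9 = 27
One optimal split: 3 + 3 + 3; product 3*3*3 = 27.

27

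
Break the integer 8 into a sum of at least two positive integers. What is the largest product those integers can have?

Define prod[k] = max over 1≤i<k of i · max(k−i, prod[k−i]); the inner max lets the remainder stay uncut if that's better.
prod[2] = 1·max(1,0) = 1·1 = 1
prod[3] = max(1·2, 2·1) = 2
prod[4] = max(1·3, 2·2, 3·1) = 4
prod[5] = max(1·4, 2·3, 3·2, 4·1) = 6
prod[6] = max(1·6, 2·4, 3·3, 4·2, 5·1) = 9
prod[7] = max(1·9, 2·6, 3·4, 4·3, 5·2, 6·1) = 12
prod[8] = max(1·12, 2·9, 3·6, …, 6·2, 7·1) = 18
One optimal split: 3 + 3 + 2; product 3·3·2 = 18.

18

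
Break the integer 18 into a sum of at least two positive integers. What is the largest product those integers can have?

Fill prod[k] for k=2..18: at each k try every first piece i and multiply by the better of (k−i) uncut or prod[k−i].
prod[2] = 1*max(1,0) = 1*1 = 1
prod[3] = 1*max(2,1) = 1*2 = 2
prod[4] = 2*max(2,1) = 2*2 = 4
prod[5] = 2*max(3,2) = 2*3 = 6
prod[6] = 3*max(3,2) = 3*3 = 9
prod[7] = 2*max(5,6) = 2*6 = 12
prod[8] = 2*max(6,9) = 2*9 = 18
prod[9] = 3*max(6,9) = 3*9 = 27
prod[10] = 2*max(8,18) = 2*18 = 36
prod[11] = 2*max(9,27) = 2*27 = 54
prod[12] = 3*max(9,27) = 3*27 = 81
prod[13] = 2*max(11,54) = 2*54 = 108
prod[14] = 2*max(12,81) = 2*81 = 162
prod[15] = 3*max(12,81) = 3*81 = 243
prod[16] = 2*max(14,162) = 2*162 = 324
prod[17] = 2*max(15,243) = 2*243 = 486
prod[18] = 3*max(15,243) = 3*243 = 729
One optimal split: 3 + 3 + 3 + 3 + 3 + 3; product 3*3*3*3*3*3 = 729.

729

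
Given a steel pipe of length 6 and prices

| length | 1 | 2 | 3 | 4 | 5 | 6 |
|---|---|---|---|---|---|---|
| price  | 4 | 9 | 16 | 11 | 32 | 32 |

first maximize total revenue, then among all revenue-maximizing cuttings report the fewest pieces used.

2

Build r[k] bottom-up: r[k] = max over allowed piece i of (p[i] + r[k−i]).
r[1] = 4
r[2] = max(4+4, 9+0) = 9
r[3] = max(4+9, 9+4, 16+0) = 16
r[4] = max(4+16, 9+9, 16+4, 11+0) = 20
r[5] = max(4+20, 9+16, 16+9, 11+4, 32+0) = 32
r[6] = max(4+32, 9+20, 16+16, 11+9, 32+4, 32+0) = 36
Maximum revenue is $36.
Now minimize piece count subject to staying optimal: for each k, pieces[k] = 1 + min over i with p[i]+r[k−i]=r[k] of pieces[k−i].
pieces[3] = 1
pieces[4] = 2
pieces[5] = 1
pieces[6] = 2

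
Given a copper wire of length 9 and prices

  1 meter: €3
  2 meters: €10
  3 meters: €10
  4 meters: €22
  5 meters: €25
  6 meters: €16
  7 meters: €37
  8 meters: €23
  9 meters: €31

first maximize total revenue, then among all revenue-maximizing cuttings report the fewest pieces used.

Consider every possible first cut. r[k] is the best of p[i]+r[k−i] over all sellable i≤k.
r[1] = 3
r[2] = max(3+3, 10+0) = 10
r[3] = max(3+10, 10+3, 10+0) = 13
r[4] = max(3+13, 10+10, 10+3, 22+0) = 22
r[5] = max(3+22, 10+13, 10+10, 22+3, 25+0) = 25
r[6] = max(3+25, 10+22, 10+13, 22+10, 25+3, 16+0) = 32
r[7] = max(3+32, 10+25, 10+22, …, 16+3, 37+0) = 37
r[8] = max(3+37, 10+32, 10+25, …, 37+3, 23+0) = 44
r[9] = max(3+44, 10+37, 10+32, …, 23+3, 31+0) = 47
Maximum revenue is €47.
Now minimize piece count subject to staying optimal: for each k, pieces[k] = 1 + min over i with p[i]+r[k−i]=r[k] of pieces[k−i].
pieces[6] = 2
pieces[7] = 1
pieces[8] = 2
pieces[9] = 2

2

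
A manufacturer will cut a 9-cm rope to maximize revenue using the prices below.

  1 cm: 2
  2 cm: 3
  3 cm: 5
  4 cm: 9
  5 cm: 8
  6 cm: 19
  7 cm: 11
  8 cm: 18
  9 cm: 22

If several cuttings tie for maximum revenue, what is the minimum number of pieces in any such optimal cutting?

Consider every possible first cut. r[k] is the best of p[i]+r[k−i] over all sellable i≤k.
r[1] = 2
r[2] = 4  (first piece 1, then r[1]=2)
r[3] = 6  (first piece 1, then r[2]=4)
r[4] = 9
r[5] = 11  (first piece 1, then r[4]=9)
r[6] = 19
r[7] = 21  (first piece 1, then r[6]=19)
r[8] = 23  (first piece 1, then r[7]=21)
r[9] = 25  (first piece 1, then r[8]=23)
Maximum revenue is 25.
Now minimize piece count subject to staying optimal: for each k, pieces[k] = 1 + min over i with p[i]+r[k−i]=r[k] of pieces[k−i].
pieces[6] = 1
pieces[7] = 2
pieces[8] = 3
pieces[9] = 4

4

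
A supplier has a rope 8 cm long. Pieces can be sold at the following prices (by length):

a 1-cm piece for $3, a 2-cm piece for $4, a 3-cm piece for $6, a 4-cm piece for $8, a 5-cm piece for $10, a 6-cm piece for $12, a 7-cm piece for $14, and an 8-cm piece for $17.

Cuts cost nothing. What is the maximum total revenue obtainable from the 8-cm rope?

Build r[k] bottom-up: r[k] = max over allowed piece i of (p[i] + r[k−i]).
r[1] = 3
r[2] = max(3+3, 4+0) = 6
r[3] = max(3+6, 4+3, 6+0) = 9
r[4] = max(3+9, 4+6, 6+3, 8+0) = 12
r[5] = max(3+12, 4+9, 6+6, 8+3, 10+0) = 15
r[6] = max(3+15, 4+12, 6+9, 8+6, 10+3, 12+0) = 18
r[7] = max(3+18, 4+15, 6+12, …, 12+3, 14+0) = 21
r[8] = max(3+21, 4+18, 6+15, …, 14+3, 17+0) = 24
One optimal cutting: 1 + 1 + 1 + 1 + 1 + 1 + 1 + 1 → $3 + $3 + $3 + $3 + $3 + $3 + $3 + $3 = $24.

24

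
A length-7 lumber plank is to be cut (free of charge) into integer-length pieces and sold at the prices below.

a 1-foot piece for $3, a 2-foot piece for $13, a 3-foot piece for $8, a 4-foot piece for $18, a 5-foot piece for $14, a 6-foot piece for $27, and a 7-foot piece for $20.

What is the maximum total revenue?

42

Consider every possible first cut. v[k] is the best of p[i]+v[k−i] over all sellable i≤k.
v[1] = 3
v[2] = max(3+3, 13+0) = 13
v[3] = max(3+13, 13+3, 8+0) = 16
v[4] = max(3+16, 13+13, 8+3, 18+0) = 26
v[5] = max(3+26, 13+16, 8+13, 18+3, 14+0) = 29
v[6] = max(3+29, 13+26, 8+16, 18+13, 14+3, 27+0) = 39
v[7] = max(3+39, 13+29, 8+26, …, 27+3, 20+0) = 42
One optimal cutting: 2 + 2 + 2 + 1 → $13 + $13 + $13 + $3 = $42.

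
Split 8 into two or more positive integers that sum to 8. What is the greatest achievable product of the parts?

18

Define f[k] = max over 1≤i<k of i · max(k−i, f[k−i]); the inner max lets the remainder stay uncut if that's better.
f[2] = 1*max(1,0) = 1*1 = 1
f[3] = 1*max(2,1) = 1*2 = 2
f[4] = 2*max(2,1) = 2*2 = 4
f[5] = 2*max(3,2) = 2*3 = 6
f[6] = 3*max(3,2) = 3*3 = 9
f[7] = 2*max(5,6) = 2*6 = 12
f[8] = 2*max(6,9) = 2*9 = 18
One optimal split: 3 + 3 + 2; product 3*3*2 = 18.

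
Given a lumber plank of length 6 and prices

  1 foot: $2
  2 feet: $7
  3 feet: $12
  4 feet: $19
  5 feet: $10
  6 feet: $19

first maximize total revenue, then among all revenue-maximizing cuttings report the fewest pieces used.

Consider every possible first cut. r[k] is the best of p[i]+r[k−i] over all sellable i≤k.
r[1] = 2
r[2] = 7
r[3] = 12
r[4] = 19
r[5] = 21  (first piece 1, then r[4]=19)
r[6] = 26  (first piece 2, then r[4]=19)
Maximum revenue is $26.
Now minimize piece count subject to staying optimal: for each k, pieces[k] = 1 + min over i with p[i]+r[k−i]=r[k] of pieces[k−i].
pieces[3] = 1
pieces[4] = 1
pieces[5] = 2
pieces[6] = 2

2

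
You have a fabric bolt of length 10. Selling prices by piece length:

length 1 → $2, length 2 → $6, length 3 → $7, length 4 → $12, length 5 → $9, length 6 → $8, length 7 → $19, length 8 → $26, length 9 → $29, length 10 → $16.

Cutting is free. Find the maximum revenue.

32

Let best[k] be the best obtainable value from length k. For each k, try every first piece i and keep the best of price[i] + best[k−i].
best[1] = 2
best[2] = 6
best[3] = 8  (first piece 1, then best[2]=6)
best[4] = 12  (first piece 2, then best[2]=6)
best[5] = 14  (first piece 1, then best[4]=12)
best[6] = 18  (first piece 2, then best[4]=12)
best[7] = 20  (first piece 1, then best[6]=18)
best[8] = 26
best[9] = 29
best[10] = 32  (first piece 2, then best[8]=26)
One optimal cutting: 8 + 2 → $26 + $6 = $32.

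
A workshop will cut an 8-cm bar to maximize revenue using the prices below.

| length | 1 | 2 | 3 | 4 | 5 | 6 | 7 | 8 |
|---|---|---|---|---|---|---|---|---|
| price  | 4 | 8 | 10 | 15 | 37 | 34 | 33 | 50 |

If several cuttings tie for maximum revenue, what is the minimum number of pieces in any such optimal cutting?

1

Build r[k] bottom-up: r[k] = max over allowed piece i of (p[i] + r[k−i]).
r[1] = 4
r[2] = 8  (first piece 1, then r[1]=4)
r[3] = 12  (first piece 1, then r[2]=8)
r[4] = 16  (first piece 1, then r[3]=12)
r[5] = 37
r[6] = 41  (first piece 1, then r[5]=37)
r[7] = 45  (first piece 1, then r[6]=41)
r[8] = 50
Maximum revenue is $50.
Now minimize piece count subject to staying optimal: for each k, pieces[k] = 1 + min over i with p[i]+r[k−i]=r[k] of pieces[k−i].
pieces[5] = 1
pieces[6] = 2
pieces[7] = 2
pieces[8] = 1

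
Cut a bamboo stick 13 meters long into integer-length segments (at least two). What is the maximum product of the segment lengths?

108

Define g[k] = max over 1≤i<k of i · max(k−i, g[k−i]); the inner max lets the remainder stay uncut if that's better.
g[2] = 1*max(1,0) = 1*1 = 1
g[3] = 1*max(2,1) = 1*2 = 2
g[4] = 2*max(2,1) = 2*2 = 4
g[5] = 2*max(3,2) = 2*3 = 6
g[6] = 3*max(3,2) = 3*3 = 9
g[7] = 2*max(5,6) = 2*6 = 12
g[8] = 2*max(6,9) = 2*9 = 18
g[9] = 3*max(6,9) = 3*9 = 27
g[10] = 2*max(8,18) = 2*18 = 36
g[11] = 2*max(9,27) = 2*27 = 54
g[12] = 3*max(9,27) = 3*27 = 81
g[13] = 2*max(11,54) = 2*54 = 108
One optimal split: 3 + 3 + 3 + 2 + 2; product 3*3*3*2*2 = 108.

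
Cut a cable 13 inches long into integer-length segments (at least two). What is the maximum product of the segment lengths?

Fill m[k] for k=2..13: at each k try every first piece i and multiply by the better of (k−i) uncut or m[k−i].
m[2] = 1·max(1,0) = 1·1 = 1
m[3] = 1·max(2,1) = 1·2 = 2
m[4] = 2·max(2,1) = 2·2 = 4
m[5] = 2·max(3,2) = 2·3 = 6
m[6] = 3·max(3,2) = 3·3 = 9
m[7] = 2·max(5,6) = 2·6 = 12
m[8] = 2·max(6,9) = 2·9 = 18
m[9] = 3·max(6,9) = 3·9 = 27
m[10] = 2·max(8,18) = 2·18 = 36
m[11] = 2·max(9,27) = 2·27 = 54
m[12] = 3·max(9,27) = 3·27 = 81
m[13] = 2·max(11,54) = 2·54 = 108
One optimal split: 3 + 3 + 3 + 2 + 2; product 3·3·3·2·2 = 108.

108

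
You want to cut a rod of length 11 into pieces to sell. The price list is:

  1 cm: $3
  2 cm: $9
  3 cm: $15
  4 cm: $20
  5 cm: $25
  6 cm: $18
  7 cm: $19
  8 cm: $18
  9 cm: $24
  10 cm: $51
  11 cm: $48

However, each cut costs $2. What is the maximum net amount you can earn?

Let net[k] be the best obtainable value from length k. For each k, try every first piece i and keep the best of price[i] + net[k−i] minus the 2 cut fee when i<k.
net[1] = 3
net[2] = 9
net[3] = 15
net[4] = 20
net[5] = 25
net[6] = 28  (first piece 3, then net[3]=15)
net[7] = 33  (first piece 3, then net[4]=20)
net[8] = 38  (first piece 3, then net[5]=25)
net[9] = 43  (first piece 4, then net[5]=25)
net[10] = 51
net[11] = 52  (first piece 1, then net[10]=51)
One optimal plan: pieces 10 + 1 (1 cut) → $54 − $2 = $52.

52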